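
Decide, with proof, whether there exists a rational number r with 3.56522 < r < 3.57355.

Multiplying by 7: 7·3.56522 = 24.95654 and 7·3.57355 = 25.01485, so the integer 25 lies strictly between them.
So r = 25/7 works: it is a ratio of integers, and dividing 7·3.56522 < 25 < 7·3.57355 through by 7 gives 3.56522 < 25/7 < 3.57355.

r = 25/7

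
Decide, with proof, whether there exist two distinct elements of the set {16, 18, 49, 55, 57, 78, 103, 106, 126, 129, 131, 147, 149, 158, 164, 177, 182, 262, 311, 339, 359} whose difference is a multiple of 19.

The pair (16, 149) works.

Reduce each element mod 19: 16↦16, 18↦18, 49↦11, 55↦17, 57↦0, 78↦2, 103↦8, 106↦11, 126↦12, 129↦15, 131↦17, 147↦14, 149↦16, 158↦6, 164↦12, 177↦6, 182↦11, 262↦15, 311↦7, 339↦16, 359↦17. The residue 16 repeats (at 16 and 149), and 149 − 16 = 133 = 7·19.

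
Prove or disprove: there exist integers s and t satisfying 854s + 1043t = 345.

gcd(854, 1043) = 7, so every integer of the form 854s + 1043t is a multiple of 7.
But 345 is not a multiple of 7 (it leaves remainder 2).
So the equation is unsolvable over ℤ.

There are no such integers.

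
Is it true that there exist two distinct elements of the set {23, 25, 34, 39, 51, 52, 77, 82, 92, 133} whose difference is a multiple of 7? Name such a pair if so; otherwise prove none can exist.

23 and 51 are such a pair.

Both 23 and 51 leave remainder 2 on division by 7; their difference 28 = 4·7 is a multiple of 7.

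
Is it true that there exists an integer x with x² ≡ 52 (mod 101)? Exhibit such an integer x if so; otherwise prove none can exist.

x = 31

x = 31 works: 31² = 961, and 961 − 52 = 909 = 9·101.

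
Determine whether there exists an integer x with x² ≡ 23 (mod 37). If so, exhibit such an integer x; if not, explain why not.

There is no such integer.

37 is prime, so by Euler's criterion 23 is a square mod 37 iff 23^((37−1)/2) = 23^18 ≡ 1 (mod 37).
Squaring successively (mod 37): 23^2 = 529 ≡ 11; 23^4 ≡ 11² = 121 ≡ 10; 23^8 ≡ 10² = 100 ≡ 26; 23^16 ≡ 26² = 676 ≡ 10.
Since 18 = 16 + 2, 23^18 ≡ 10 · 11; multiplying out mod 37: 10·11 = 110 ≡ 36. Thus 23^18 ≡ 36 ≡ −1 (mod 37).
The value −1 means 23 is a non-residue modulo 37, so x² ≡ 23 (mod 37) is impossible.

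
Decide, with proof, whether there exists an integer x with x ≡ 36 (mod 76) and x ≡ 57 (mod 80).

No such integer exists.

gcd(76, 80) = 4. If x ≡ 36 (mod 76) and x ≡ 57 (mod 80), then x ≡ 36 (mod 4) and x ≡ 57 (mod 4).
However 36 ≡ 0 and 57 ≡ 1 (mod 4), and 0 ≠ 1.
Therefore no such x exists.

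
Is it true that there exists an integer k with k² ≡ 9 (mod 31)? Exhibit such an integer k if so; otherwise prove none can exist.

k = 28 works: 28² = 784, and 784 − 9 = 775 = 25·31.

k = 28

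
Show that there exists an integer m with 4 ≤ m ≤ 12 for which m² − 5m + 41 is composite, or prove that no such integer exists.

At m = 9: 9² − 5·9 + 41 = 77 = 7·11, which is composite.

m = 9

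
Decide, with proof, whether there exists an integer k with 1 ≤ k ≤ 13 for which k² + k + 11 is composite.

k = 11

At k = 11: 11² + 11 + 11 = 143 = 11·13, which is composite.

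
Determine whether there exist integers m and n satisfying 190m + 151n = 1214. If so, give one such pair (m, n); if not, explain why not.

190 and 151 are coprime, so 190m + 151n ranges over all of ℤ.
Euclidean algorithm: 190 = 1·151 + 39, 151 = 3·39 + 34, 39 = 1·34 + 5, 34 = 6·5 + 4, 5 = 1·4 + 1, 4 = 4·1 + 0.
Unwinding: 1 = 5 − 1·4 = 5 − (34 − 6·5) = −34 + 7·5 = −34 + 7·(39 − 1·34) = 7·39 − 8·34 = 7·39 − 8·(151 − 3·39) = −8·151 + 31·39 = −8·151 + 31·(190 − 1·151) = 31·190 − 39·151, i.e. 190·31 + 151·(-39) = 1.
Scaling by 1214 gives the particular solution (m, n) = (37634, -47346).
The general solution is m = 37634 + 151k, n = -47346 − 190k; taking k = -249 gives the smaller pair m = 35, n = -36.
Indeed 190·35 + 151·(-36) = 6650 − 5436 = 1214.

m = 35, n = -36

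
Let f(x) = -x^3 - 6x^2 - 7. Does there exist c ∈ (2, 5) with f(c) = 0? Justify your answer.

The endpoint values f(2) = -39 and f(5) = -282 are both negative. Claim: f(x) < 0 for every x in (2, 5).
Shift to the endpoint 2: with x = 2 + u (0 < u < 3), one computes f(2 + u) = -u^3 - 12u^2 - 36u - 39.
All 4 nonzero coefficients of this polynomial in u are negative; hence for u > 0 the value is a sum of negative terms (the constant -39 among them).
So f is strictly negative on (2, 5); no root exists in the interval.

f has no root in that interval.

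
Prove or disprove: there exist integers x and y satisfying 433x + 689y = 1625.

x = 104, y = -63

Since gcd(433, 689) = 1, every integer is an integer combination of 433 and 689.
Euclidean algorithm: 689 = 1·433 + 256, 433 = 1·256 + 177, 256 = 1·177 + 79, 177 = 2·79 + 19, 79 = 4·19 + 3, 19 = 6·3 + 1, 3 = 3·1 + 0.
Working back up the chain: 1 = 19 − 6·3 = 19 − 6·(79 − 4·19) = −6·79 + 25·19 = −6·79 + 25·(177 − 2·79) = 25·177 − 56·79 = 25·177 − 56·(256 − 1·177) = −56·256 + 81·177 = −56·256 + 81·(433 − 1·256) = 81·433 − 137·256 = 81·433 − 137·(689 − 1·433) = −137·689 + 218·433. So 433·218 + 689·(-137) = 1.
Scaling by 1625 gives the particular solution (x, y) = (354250, -222625).
The general solution is x = 354250 + 689k, y = -222625 − 433k; taking k = -514 gives the smaller pair x = 104, y = -63.
Indeed 433·104 + 689·(-63) = 45032 − 43407 = 1625.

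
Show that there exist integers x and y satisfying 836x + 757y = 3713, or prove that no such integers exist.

836 and 757 are coprime, so 836x + 757y ranges over all of ℤ.
Euclidean algorithm: 836 = 1·757 + 79, 757 = 9·79 + 46, 79 = 1·46 + 33, 46 = 1·33 + 13, 33 = 2·13 + 7, 13 = 1·7 + 6, 7 = 1·6 + 1, 6 = 6·1 + 0.
Unwinding: 1 = 7 − 1·6 = 7 − (13 − 1·7) = −13 + 2·7 = −13 + 2·(33 − 2·13) = 2·33 − 5·13 = 2·33 − 5·(46 − 1·33) = −5·46 + 7·33 = −5·46 + 7·(79 − 1·46) = 7·79 − 12·46 = 7·79 − 12·(757 − 9·79) = −12·757 + 115·79 = −12·757 + 115·(836 − 1·757) = 115·836 − 127·757, i.e. 836·115 + 757·(-127) = 1.
Scaling by 3713 gives the particular solution (x, y) = (426995, -471551).
The general solution is x = 426995 + 757k, y = -471551 − 836k; taking k = -564 gives the smaller pair x = 47, y = -47.
Check: 836·47 + 757·(-47) = 39292 − 35579 = 3713. ✓

x = 47, y = -47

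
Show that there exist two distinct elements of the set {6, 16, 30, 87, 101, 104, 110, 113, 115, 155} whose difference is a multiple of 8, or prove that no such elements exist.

6 and 30 are such a pair.

6 mod 8 = 6 and 30 mod 8 = 6, so 30 − 6 = 24 = 3·8.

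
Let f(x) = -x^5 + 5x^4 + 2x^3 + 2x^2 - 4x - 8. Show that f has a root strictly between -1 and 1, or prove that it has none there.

f(-1) = 2 and f(1) = -4, which have opposite signs.
Since f is a polynomial it is continuous on [-1, 1].
By the Intermediate Value Theorem, f takes the value 0 somewhere in the open interval.

Yes, f has a root in the interval.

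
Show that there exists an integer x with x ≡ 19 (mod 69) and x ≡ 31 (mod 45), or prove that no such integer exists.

The moduli are not coprime: gcd(69, 45) = 3. Compatibility requires 3 ∣ (31 − 19) = 12, which holds, so solutions exist.
Write x = 19 + 69t. Then 69t ≡ 31 − 19 ≡ 12 (mod 45); dividing through by 3 gives 23t ≡ 4 (mod 15).
23 ≡ 8 (mod 15), so this reads 8t ≡ 4 (mod 15). Invert 8 mod 15 by the Euclidean algorithm: 15 = 1·8 + 7, 8 = 1·7 + 1, 7 = 7·1 + 0; back-substituting, 1 = 8 − 1·7 = 8 − (15 − 1·8) = −15 + 2·8. Hence 8·2 ≡ 1, so 8⁻¹ ≡ 2 (mod 15).
Multiplying by 2: t ≡ 2·4 = 8 (mod 15).
Then x = 19 + 69·8 = 571.
Verify: 571 = 8·69 + 19 and 571 = 12·45 + 31. ✓

x = 571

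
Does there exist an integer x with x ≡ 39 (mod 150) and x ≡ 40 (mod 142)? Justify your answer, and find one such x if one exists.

gcd(150, 142) = 2. If x ≡ 39 (mod 150) and x ≡ 40 (mod 142), then x ≡ 39 (mod 2) and x ≡ 40 (mod 2).
These are incompatible: 39 − 40 = -1 is not divisible by 2.
So no integer satisfies both congruences.

There is no such integer.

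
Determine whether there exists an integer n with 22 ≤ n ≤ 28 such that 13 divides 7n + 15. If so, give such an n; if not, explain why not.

Try n = 22: 7·22 + 15 = 169 = 13·13, which is divisible by 13.

n = 22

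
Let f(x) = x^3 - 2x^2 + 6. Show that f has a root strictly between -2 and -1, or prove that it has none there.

Yes, f has a root in the interval.

f(-2) = -10 and f(-1) = 3, which have opposite signs.
f is continuous everywhere (it is a polynomial), in particular on [-2, -1].
By the Intermediate Value Theorem f must vanish at some point of (-2, -1).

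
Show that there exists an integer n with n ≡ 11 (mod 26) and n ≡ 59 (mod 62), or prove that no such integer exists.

n = 245

gcd(26, 62) = 2. A simultaneous solution exists iff 11 ≡ 59 (mod 2); here 11 mod 2 = 1 = 59 mod 2, so it does.
Write n = 11 + 26t. Then 26t ≡ 59 − 11 ≡ 48 (mod 62); dividing through by 2 gives 13t ≡ 24 (mod 31).
To invert 13 modulo 31: 31 = 2·13 + 5, 13 = 2·5 + 3, 5 = 1·3 + 2, 3 = 1·2 + 1, 2 = 2·1 + 0, and unwinding, 1 = 3 − 1·2 = 3 − (5 − 1·3) = −5 + 2·3 = −5 + 2·(13 − 2·5) = 2·13 − 5·5 = 2·13 − 5·(31 − 2·13) = −5·31 + 12·13. Thus 13⁻¹ ≡ 12 (mod 31).
Therefore t ≡ 12·24 = 288 ≡ 9 (mod 31).
Then n = 11 + 26·9 = 245.
Verify: 245 = 9·26 + 11 and 245 = 3·62 + 59. ✓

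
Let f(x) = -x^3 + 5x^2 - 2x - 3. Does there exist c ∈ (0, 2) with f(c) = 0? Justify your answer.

f(0) = -3 and f(2) = 5, which have opposite signs.
As a polynomial, f is continuous on every closed interval.
The Intermediate Value Theorem then guarantees some c ∈ (0, 2) with f(c) = 0.

Yes, f has a root in the interval.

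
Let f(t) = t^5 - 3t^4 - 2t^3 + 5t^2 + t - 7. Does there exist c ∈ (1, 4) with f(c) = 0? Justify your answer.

Yes, such a c exists.

f(1) = -5 and f(4) = 205, which have opposite signs.
f is continuous everywhere (it is a polynomial), in particular on [1, 4].
So by the Intermediate Value Theorem there is a c strictly between 1 and 4 with f(c) = 0.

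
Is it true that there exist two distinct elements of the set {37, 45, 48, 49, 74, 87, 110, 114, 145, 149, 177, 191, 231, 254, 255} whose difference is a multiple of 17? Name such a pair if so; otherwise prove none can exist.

No such pair exists.

Reduce each element modulo 17: 37↦3, 45↦11, 48↦14, 49↦15, 74↦6, 87↦2, 110↦8, 114↦12, 145↦9, 149↦13, 177↦7, 191↦4, 231↦10, 254↦16, 255↦0.
No residue repeats among the 15 elements, so no pair has difference ≡ 0 (mod 17).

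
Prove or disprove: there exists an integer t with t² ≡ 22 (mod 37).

Apply Euler's criterion with the prime 37: 22 is a quadratic residue iff 22^18 ≡ 1 (mod 37), and a non-residue iff it is ≡ −1.
Squaring successively (mod 37): 22^2 = 484 ≡ 3; 22^4 ≡ 3² = 9 ≡ 9; 22^8 ≡ 9² = 81 ≡ 7; 22^16 ≡ 7² = 49 ≡ 12.
Since 18 = 16 + 2, 22^18 ≡ 12 · 3; multiplying out mod 37: 12·3 = 36 ≡ 36. Thus 22^18 ≡ 36 ≡ −1 (mod 37).
The value −1 means 22 is a non-residue modulo 37, so t² ≡ 22 (mod 37) is impossible.

No, no such integer exists.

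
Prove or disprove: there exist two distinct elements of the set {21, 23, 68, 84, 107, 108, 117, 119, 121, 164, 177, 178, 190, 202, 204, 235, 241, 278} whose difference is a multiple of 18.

No such pair exists.

Two integers differ by a multiple of 18 exactly when they have the same residue mod 18. The residues are 21↦3, 23↦5, 68↦14, 84↦12, 107↦17, 108↦0, 117↦9, 119↦11, 121↦13, 164↦2, 177↦15, 178↦16, 190↦10, 202↦4, 204↦6, 235↦1, 241↦7, 278↦8.
These 18 residues are pairwise different, hence no difference of two elements is divisible by 18.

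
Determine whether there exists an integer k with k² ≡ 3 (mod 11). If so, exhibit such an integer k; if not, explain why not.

k = 5

Take k = 5. Then 5² = 25 = 2·11 + 3, so 5² ≡ 3 (mod 11).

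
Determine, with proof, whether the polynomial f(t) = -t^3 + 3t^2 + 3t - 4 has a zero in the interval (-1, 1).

f(-1) = -3 and f(1) = 1, which have opposite signs.
Since f is a polynomial it is continuous on [-1, 1].
By the Intermediate Value Theorem, f takes the value 0 somewhere in the open interval.

Such a root exists.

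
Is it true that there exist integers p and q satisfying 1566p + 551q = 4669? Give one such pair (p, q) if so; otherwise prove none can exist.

Every value of 1566p + 551q is a multiple of gcd(1566, 551) = 29; since 29 ∣ 4669, solutions exist.
Dividing through by 29 reduces the equation to 54p + 19q = 161.
Dividing repeatedly: 54 = 2·19 + 16, 19 = 1·16 + 3, 16 = 5·3 + 1, 3 = 3·1 + 0.
Working back up the chain: 1 = 16 − 5·3 = 16 − 5·(19 − 1·16) = −5·19 + 6·16 = −5·19 + 6·(54 − 2·19) = 6·54 − 17·19. So 54·6 + 19·(-17) = 1.
Times 161: 54·966 + 19·(-2737) = 161, so (966, -2737) solves it.
Subtracting 50·19 from p and adding 50·54 to q gives the tidier solution (16, -37).
Indeed 1566·16 + 551·(-37) = 25056 − 20387 = 4669.

p = 16, q = -37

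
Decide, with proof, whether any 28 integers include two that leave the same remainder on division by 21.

Yes.

There are exactly 21 possible remainders on division by 21.
With 28 integers and only 21 classes, the pigeonhole principle forces two of them, say a and b, into the same class.
That is, a and b leave the same remainder on division by 21, as claimed.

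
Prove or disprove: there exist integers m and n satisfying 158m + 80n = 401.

gcd(158, 80) = 2, so every integer of the form 158m + 80n is a multiple of 2.
However 401 leaves remainder 1 on division by 2.
So the equation is unsolvable over ℤ.

No, no such integers exist.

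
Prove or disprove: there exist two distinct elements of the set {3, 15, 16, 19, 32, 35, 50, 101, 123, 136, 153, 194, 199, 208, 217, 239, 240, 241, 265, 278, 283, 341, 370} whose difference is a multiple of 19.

Both 3 and 136 leave remainder 3 on division by 19; their difference 133 = 7·19 is a multiple of 19.

Yes: 3 and 136.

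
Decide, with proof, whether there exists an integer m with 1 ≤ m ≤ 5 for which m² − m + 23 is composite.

m = 2

At m = 2: 2² − 2 + 23 = 25 = 5·5, which is composite.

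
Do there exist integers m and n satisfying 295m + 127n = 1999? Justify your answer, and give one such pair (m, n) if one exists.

295 and 127 are coprime, so 295m + 127n ranges over all of ℤ.
Dividing repeatedly: 295 = 2·127 + 41, 127 = 3·41 + 4, 41 = 10·4 + 1, 4 = 4·1 + 0.
Back-substituting, 1 = 41 − 10·4 = 41 − 10·(127 − 3·41) = −10·127 + 31·41 = −10·127 + 31·(295 − 2·127) = 31·295 − 72·127; that is, 295·31 + 127·(-72) = 1.
Times 1999: 295·61969 + 127·(-143928) = 1999, so (61969, -143928) solves it.
Subtracting 487·127 from m and adding 487·295 to n gives the tidier solution (120, -263).
Indeed 295·120 + 127·(-263) = 35400 − 33401 = 1999.

m = 120, n = -263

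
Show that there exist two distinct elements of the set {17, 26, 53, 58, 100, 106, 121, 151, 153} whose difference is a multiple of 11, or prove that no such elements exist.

Residues mod 11: 17↦6, 26↦4, 53↦9, 58↦3, 100↦1, 106↦7, 121↦0, 151↦8, 153↦10.
All 9 residues are distinct, so no two elements differ by a multiple of 11.

No, no such pair exists.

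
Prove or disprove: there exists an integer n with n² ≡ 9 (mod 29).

n = 26

Take n = 26. Then 26² = 676 = 23·29 + 9, so 26² ≡ 9 (mod 29).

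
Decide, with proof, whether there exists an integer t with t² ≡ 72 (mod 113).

t = 80 works: 80² = 6400, and 6400 − 72 = 6328 = 56·113.

t = 80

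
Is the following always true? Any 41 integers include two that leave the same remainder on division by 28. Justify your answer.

Partition the integers by their residue mod 28; there are 28 classes.
With 41 integers and only 28 classes, the pigeonhole principle forces two of them, say a and b, into the same class.
So a and b have equal remainders mod 28, which is exactly what was to be shown.

Yes, this is always true.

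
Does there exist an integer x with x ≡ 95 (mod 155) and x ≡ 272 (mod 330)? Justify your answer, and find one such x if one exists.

Both moduli are multiples of 5 = gcd(155, 330), so any solution would satisfy x ≡ 95 and x ≡ 272 modulo 5 simultaneously.
These are incompatible: 95 − 272 = -177 is not divisible by 5.
So no integer satisfies both congruences.

There is no such integer.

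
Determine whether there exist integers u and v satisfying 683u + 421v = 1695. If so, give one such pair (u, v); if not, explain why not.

u = 37, v = -56

Since gcd(683, 421) = 1, every integer is an integer combination of 683 and 421.
Euclidean algorithm: 683 = 1·421 + 262, 421 = 1·262 + 159, 262 = 1·159 + 103, 159 = 1·103 + 56, 103 = 1·56 + 47, 56 = 1·47 + 9, 47 = 5·9 + 2, 9 = 4·2 + 1, 2 = 2·1 + 0.
Back-substituting, 1 = 9 − 4·2 = 9 − 4·(47 − 5·9) = −4·47 + 21·9 = −4·47 + 21·(56 − 1·47) = 21·56 − 25·47 = 21·56 − 25·(103 − 1·56) = −25·103 + 46·56 = −25·103 + 46·(159 − 1·103) = 46·159 − 71·103 = 46·159 − 71·(262 − 1·159) = −71·262 + 117·159 = −71·262 + 117·(421 − 1·262) = 117·421 − 188·262 = 117·421 − 188·(683 − 1·421) = −188·683 + 305·421; that is, 683·(-188) + 421·305 = 1.
Scaling by 1695 gives the particular solution (u, v) = (-318660, 516975).
The general solution is u = -318660 + 421k, v = 516975 − 683k; taking k = 757 gives the smaller pair u = 37, v = -56.
Indeed 683·37 + 421·(-56) = 25271 − 23576 = 1695.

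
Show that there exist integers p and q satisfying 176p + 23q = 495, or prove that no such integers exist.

p = 10, q = -55

176 and 23 are coprime, so 176p + 23q ranges over all of ℤ.
Euclidean algorithm: 176 = 7·23 + 15, 23 = 1·15 + 8, 15 = 1·8 + 7, 8 = 1·7 + 1, 7 = 7·1 + 0.
Working back up the chain: 1 = 8 − 1·7 = 8 − (15 − 1·8) = −15 + 2·8 = −15 + 2·(23 − 1·15) = 2·23 − 3·15 = 2·23 − 3·(176 − 7·23) = −3·176 + 23·23. So 176·(-3) + 23·23 = 1.
Times 495: 176·(-1485) + 23·11385 = 495, so (-1485, 11385) solves it.
Shifting by a multiple of (23, −176) keeps it a solution: p = -1485 + 65·23 = 10, q = 11385 − 65·176 = -55.
Check: 176·10 + 23·(-55) = 1760 − 1265 = 495. ✓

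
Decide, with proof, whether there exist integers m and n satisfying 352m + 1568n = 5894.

Both 352 and 1568 are divisible by gcd(352, 1568) = 32, hence so is any combination 352m + 1568n.
But 5894 is not a multiple of 32 (it leaves remainder 6).
Therefore 352m + 1568n = 5894 has no solution in integers.

No, no such integers exist.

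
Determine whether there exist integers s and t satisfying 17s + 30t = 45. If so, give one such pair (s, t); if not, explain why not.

Since gcd(17, 30) = 1, every integer is an integer combination of 17 and 30.
Run the Euclidean algorithm on 30 and 17: 30 = 1·17 + 13, 17 = 1·13 + 4, 13 = 3·4 + 1, 4 = 4·1 + 0.
Working back up the chain: 1 = 13 − 3·4 = 13 − 3·(17 − 1·13) = −3·17 + 4·13 = −3·17 + 4·(30 − 1·17) = 4·30 − 7·17. So 17·(-7) + 30·4 = 1.
Scaling by 45 gives the particular solution (s, t) = (-315, 180).
The general solution is s = -315 + 30k, t = 180 − 17k; taking k = 11 gives the smaller pair s = 15, t = -7.
Check: 17·15 + 30·(-7) = 255 − 210 = 45. ✓

s = 15, t = -7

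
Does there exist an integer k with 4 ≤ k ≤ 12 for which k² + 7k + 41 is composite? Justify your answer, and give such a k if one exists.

At k = 6: 6² + 7·6 + 41 = 119 = 7·17, which is composite.

k = 6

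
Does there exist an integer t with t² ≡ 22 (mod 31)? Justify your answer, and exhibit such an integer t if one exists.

No, no such integer exists.

31 is prime, so by Euler's criterion 22 is a square mod 31 iff 22^((31−1)/2) = 22^15 ≡ 1 (mod 31).
Squaring successively (mod 31): 22^2 = 484 ≡ 19; 22^4 ≡ 19² = 361 ≡ 20; 22^8 ≡ 20² = 400 ≡ 28.
Since 15 = 8 + 4 + 2 + 1, 22^15 ≡ 28 · 20 · 19 · 22; multiplying out mod 31: 28·20 = 560 ≡ 2, then 2·19 = 38 ≡ 7, then 7·22 = 154 ≡ 30. Thus 22^15 ≡ 30 ≡ −1 (mod 31).
The value −1 means 22 is a non-residue modulo 31, so t² ≡ 22 (mod 31) is impossible.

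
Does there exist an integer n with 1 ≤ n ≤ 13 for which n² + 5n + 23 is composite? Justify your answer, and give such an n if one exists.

The values for n = 1, 2, …, 13 are 29, 37, 47, 59, 73, 89, 107, 127, 149, 173, 199, 227, 257, and each of these is prime.
So no value in the range makes the expression composite.

There is no such integer n in that range.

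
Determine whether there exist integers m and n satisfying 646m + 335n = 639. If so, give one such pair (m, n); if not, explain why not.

m = 99, n = -189

646 and 335 are coprime, so 646m + 335n ranges over all of ℤ.
Euclidean algorithm: 646 = 1·335 + 311, 335 = 1·311 + 24, 311 = 12·24 + 23, 24 = 1·23 + 1, 23 = 23·1 + 0.
Working back up the chain: 1 = 24 − 1·23 = 24 − (311 − 12·24) = −311 + 13·24 = −311 + 13·(335 − 1·311) = 13·335 − 14·311 = 13·335 − 14·(646 − 1·335) = −14·646 + 27·335. So 646·(-14) + 335·27 = 1.
Times 639: 646·(-8946) + 335·17253 = 639, so (-8946, 17253) solves it.
Shifting by a multiple of (335, −646) keeps it a solution: m = -8946 + 27·335 = 99, n = 17253 − 27·646 = -189.
Check: 646·99 + 335·(-189) = 63954 − 63315 = 639. ✓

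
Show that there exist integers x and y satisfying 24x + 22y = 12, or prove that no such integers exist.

gcd(24, 22) = 2, and 2 divides 12, so integer solutions exist.
Dividing through by 2 reduces the equation to 12x + 11y = 6.
Run the Euclidean algorithm on 12 and 11: 12 = 1·11 + 1, 11 = 11·1 + 0.
Back-substituting, 1 = 12 − 1·11; that is, 12·1 + 11·(-1) = 1.
Multiplying through by 6: x = 1·6 = 6, y = (-1)·6 = -6 is a solution.
Indeed 24·6 + 22·(-6) = 144 − 132 = 12.

x = 6, y = -6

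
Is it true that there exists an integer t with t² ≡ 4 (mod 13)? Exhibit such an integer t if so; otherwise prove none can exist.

t = 11

t = 11 works: 11² = 121, and 121 − 4 = 117 = 9·13.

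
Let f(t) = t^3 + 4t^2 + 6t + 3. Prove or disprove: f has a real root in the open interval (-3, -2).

f has no root in that interval.

f(-3) = -6 and f(-2) = -1, both negative.
f'(t) = 3t^2 + 8t + 6 has discriminant 8² − 4·3·6 = -8 < 0, so f' has no real roots and is positive for every real t.
Hence f is strictly increasing on ℝ, and in particular on [-3, -2]. A strictly monotone function with same-sign endpoint values stays negative on the whole interval, so f has no zero in (-3, -2).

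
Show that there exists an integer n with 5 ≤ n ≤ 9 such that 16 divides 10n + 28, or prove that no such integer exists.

The values of 10n + 28 for n = 5, 6, …, 9 are 78, 88, 98, 108, 118; reduced mod 16 these are 14, 8, 2, 12, 6.
The residue 0 does not occur, so no n in [5, 9] makes 10n + 28 a multiple of 16.

No such integer n in that range exists.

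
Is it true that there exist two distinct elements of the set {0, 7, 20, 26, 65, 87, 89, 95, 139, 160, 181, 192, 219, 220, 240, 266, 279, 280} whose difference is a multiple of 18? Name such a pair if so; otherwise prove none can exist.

Two integers differ by a multiple of 18 exactly when they have the same residue mod 18. The residues are 0↦0, 7↦7, 20↦2, 26↦8, 65↦11, 87↦15, 89↦17, 95↦5, 139↦13, 160↦16, 181↦1, 192↦12, 219↦3, 220↦4, 240↦6, 266↦14, 279↦9, 280↦10.
No residue repeats among the 18 elements, so no pair has difference ≡ 0 (mod 18).

No such pair exists.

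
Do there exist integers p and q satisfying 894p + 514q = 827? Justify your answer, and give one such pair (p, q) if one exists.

There are no such integers.

Any value of 894p + 514q is a multiple of gcd(894, 514) = 2.
However 827 leaves remainder 1 on division by 2.
Hence no integers p, q satisfy the equation.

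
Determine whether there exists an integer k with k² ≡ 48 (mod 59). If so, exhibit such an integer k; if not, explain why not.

k = 44

k = 44 works: 44² = 1936, and 1936 − 48 = 1888 = 32·59.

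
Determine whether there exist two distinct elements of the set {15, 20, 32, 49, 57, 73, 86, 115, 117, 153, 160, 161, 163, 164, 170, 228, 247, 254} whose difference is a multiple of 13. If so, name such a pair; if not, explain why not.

The pair (20, 163) works.

Reduce each element mod 13: 15↦2, 20↦7, 32↦6, 49↦10, 57↦5, 73↦8, 86↦8, 115↦11, 117↦0, 153↦10, 160↦4, 161↦5, 163↦7, 164↦8, 170↦1, 228↦7, 247↦0, 254↦7. The residue 7 repeats (at 20 and 163), and 163 − 20 = 143 = 11·13.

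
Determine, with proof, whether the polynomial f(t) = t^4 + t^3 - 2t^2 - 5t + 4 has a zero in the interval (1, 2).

f(1) = -1 and f(2) = 10, which have opposite signs.
Since f is a polynomial it is continuous on [1, 2].
By the Intermediate Value Theorem f must vanish at some point of (1, 2).

Such a root exists.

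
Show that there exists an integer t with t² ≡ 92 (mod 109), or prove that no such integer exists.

109 is prime, so by Euler's criterion 92 is a square mod 109 iff 92^((109−1)/2) = 92^54 ≡ 1 (mod 109).
Repeated squaring mod 109: 92^2 = 8464 ≡ 71; 92^4 ≡ 71² = 5041 ≡ 27; 92^8 ≡ 27² = 729 ≡ 75; 92^16 ≡ 75² = 5625 ≡ 66; 92^32 ≡ 66² = 4356 ≡ 105.
Since 54 = 32 + 16 + 4 + 2, 92^54 ≡ 105 · 66 · 27 · 71; multiplying out mod 109: 105·66 = 6930 ≡ 63, then 63·27 = 1701 ≡ 66, then 66·71 = 4686 ≡ 108. Thus 92^54 ≡ 108 ≡ −1 (mod 109).
By Euler's criterion 92 is a quadratic non-residue mod 109: no t satisfies t² ≡ 92 (mod 109).

No such integer exists.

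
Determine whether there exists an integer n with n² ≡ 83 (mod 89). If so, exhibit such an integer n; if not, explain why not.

89 is prime, so by Euler's criterion 83 is a square mod 89 iff 83^((89−1)/2) = 83^44 ≡ 1 (mod 89).
Squaring successively (mod 89): 83^2 = 6889 ≡ 36; 83^4 ≡ 36² = 1296 ≡ 50; 83^8 ≡ 50² = 2500 ≡ 8; 83^16 ≡ 8² = 64 ≡ 64; 83^32 ≡ 64² = 4096 ≡ 2.
Since 44 = 32 + 8 + 4, 83^44 ≡ 2 · 8 · 50; multiplying out mod 89: 2·8 = 16 ≡ 16, then 16·50 = 800 ≡ 88. Thus 83^44 ≡ 88 ≡ −1 (mod 89).
By Euler's criterion 83 is a quadratic non-residue mod 89: no n satisfies n² ≡ 83 (mod 89).

No, no such integer exists.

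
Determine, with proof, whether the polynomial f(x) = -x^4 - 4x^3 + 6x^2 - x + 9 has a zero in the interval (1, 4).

f(1) = 9 and f(4) = -411, which have opposite signs.
As a polynomial, f is continuous on every closed interval.
By the Intermediate Value Theorem, f takes the value 0 somewhere in the open interval.

Such a root exists.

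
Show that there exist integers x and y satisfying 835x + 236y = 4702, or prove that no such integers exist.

x = 234, y = -808

835 and 236 are coprime, so 835x + 236y ranges over all of ℤ.
Euclidean algorithm: 835 = 3·236 + 127, 236 = 1·127 + 109, 127 = 1·109 + 18, 109 = 6·18 + 1, 18 = 18·1 + 0.
Working back up the chain: 1 = 109 − 6·18 = 109 − 6·(127 − 1·109) = −6·127 + 7·109 = −6·127 + 7·(236 − 1·127) = 7·236 − 13·127 = 7·236 − 13·(835 − 3·236) = −13·835 + 46·236. So 835·(-13) + 236·46 = 1.
Multiplying through by 4702: x = (-13)·4702 = -61126, y = 46·4702 = 216292 is a solution.
Adding 260·236 to x and subtracting 260·835 from y gives the tidier solution (234, -808).
Check: 835·234 + 236·(-808) = 195390 − 190688 = 4702. ✓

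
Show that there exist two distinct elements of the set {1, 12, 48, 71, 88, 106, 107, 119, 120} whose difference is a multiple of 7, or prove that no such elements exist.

Both 1 and 71 leave remainder 1 on division by 7; their difference 70 = 10·7 is a multiple of 7.

Yes: 1 and 71.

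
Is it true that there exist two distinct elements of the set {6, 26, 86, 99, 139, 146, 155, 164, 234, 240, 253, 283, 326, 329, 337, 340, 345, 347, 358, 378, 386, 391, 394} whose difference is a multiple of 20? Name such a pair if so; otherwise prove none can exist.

Yes: 6 and 26.

Both 6 and 26 leave remainder 6 on division by 20; their difference 20 = 1·20 is a multiple of 20.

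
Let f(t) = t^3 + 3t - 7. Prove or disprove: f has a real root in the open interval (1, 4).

Yes, f has a root in the interval.

f(1) = -3 and f(4) = 69, which have opposite signs.
f is continuous everywhere (it is a polynomial), in particular on [1, 4].
By the Intermediate Value Theorem f must vanish at some point of (1, 4).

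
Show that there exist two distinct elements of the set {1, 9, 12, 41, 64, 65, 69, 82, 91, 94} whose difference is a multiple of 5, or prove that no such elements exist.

1 mod 5 = 1 and 41 mod 5 = 1, so 41 − 1 = 40 = 8·5.

1 and 41 are such a pair.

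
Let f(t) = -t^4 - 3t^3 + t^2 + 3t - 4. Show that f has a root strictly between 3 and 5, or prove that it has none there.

The endpoint values f(3) = -148 and f(5) = -964 are both negative. Claim: f(t) < 0 for every t in (3, 5).
Shift to the endpoint 3: with t = 3 + u (0 < u < 2), one computes f(3 + u) = -u^4 - 15u^3 - 80u^2 - 180u - 148.
The nonzero coefficients here are all negative, so for u > 0 every term is negative (or zero), and the constant term -148 is strictly negative.
So f is strictly negative on (3, 5); no root exists in the interval.

No.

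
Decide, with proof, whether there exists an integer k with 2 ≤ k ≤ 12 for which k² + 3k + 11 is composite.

k = 2

At k = 2: 2² + 3·2 + 11 = 21 = 3·7, which is composite.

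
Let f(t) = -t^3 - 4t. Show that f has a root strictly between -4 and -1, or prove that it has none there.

No.

f(-4) = 80 and f(-1) = 5, both positive.
f'(t) = -3t^2 - 4 has discriminant 0² − 4·(-3)·(-4) = -48 < 0, so f' has no real roots and is negative for every real t.
So f is strictly decreasing; between -4 and -1 its values lie between f(-4) = 80 and f(-1) = 5, all positive. Therefore f has no root in (-4, -1).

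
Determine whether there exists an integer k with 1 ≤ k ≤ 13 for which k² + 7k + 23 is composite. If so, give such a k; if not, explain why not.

k = 8

At k = 8: 8² + 7·8 + 23 = 143 = 11·13, which is composite.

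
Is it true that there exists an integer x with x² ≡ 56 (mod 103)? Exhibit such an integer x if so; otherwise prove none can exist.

x = 46 works: 46² = 2116, and 2116 − 56 = 2060 = 20·103.

x = 46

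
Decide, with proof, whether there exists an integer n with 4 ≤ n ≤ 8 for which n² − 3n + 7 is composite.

At n = 6: 6² − 3·6 + 7 = 25 = 5·5, which is composite.

n = 6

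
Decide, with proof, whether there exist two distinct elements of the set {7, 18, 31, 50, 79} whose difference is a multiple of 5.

There is no such pair.

Two integers differ by a multiple of 5 exactly when they have the same residue mod 5. The residues are 7↦2, 18↦3, 31↦1, 50↦0, 79↦4.
All 5 residues are distinct, so no two elements differ by a multiple of 5.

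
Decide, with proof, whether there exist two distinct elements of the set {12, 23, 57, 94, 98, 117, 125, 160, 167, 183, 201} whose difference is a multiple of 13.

No, no such pair exists.

Two integers differ by a multiple of 13 exactly when they have the same residue mod 13. The residues are 12↦12, 23↦10, 57↦5, 94↦3, 98↦7, 117↦0, 125↦8, 160↦4, 167↦11, 183↦1, 201↦6.
All 11 residues are distinct, so no two elements differ by a multiple of 13.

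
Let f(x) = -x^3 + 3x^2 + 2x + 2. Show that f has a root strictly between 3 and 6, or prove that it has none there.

f(3) = 8 and f(6) = -94, which have opposite signs.
Since f is a polynomial it is continuous on [3, 6].
By the Intermediate Value Theorem, f takes the value 0 somewhere in the open interval.

Such a root exists.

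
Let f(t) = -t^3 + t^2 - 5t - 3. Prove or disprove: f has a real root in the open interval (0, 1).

f(0) = -3 and f(1) = -8, both negative.
The derivative f'(t) = -3t^2 + 2t - 5 is a quadratic with discriminant 2² − 4·(-3)·(-5) = -56 < 0; it never vanishes, so it is always negative (sign of the leading coefficient).
So f is strictly decreasing; between 0 and 1 its values lie between f(0) = -3 and f(1) = -8, all negative. Therefore f has no root in (0, 1).

f has no root in that interval.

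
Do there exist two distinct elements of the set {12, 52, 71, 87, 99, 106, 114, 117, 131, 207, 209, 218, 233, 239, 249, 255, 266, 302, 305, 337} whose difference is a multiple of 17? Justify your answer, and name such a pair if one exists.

The pair (12, 114) works.

Reduce each element mod 17: 12↦12, 52↦1, 71↦3, 87↦2, 99↦14, 106↦4, 114↦12, 117↦15, 131↦12, 207↦3, 209↦5, 218↦14, 233↦12, 239↦1, 249↦11, 255↦0, 266↦11, 302↦13, 305↦16, 337↦14. The residue 12 repeats (at 12 and 114), and 114 − 12 = 102 = 6·17.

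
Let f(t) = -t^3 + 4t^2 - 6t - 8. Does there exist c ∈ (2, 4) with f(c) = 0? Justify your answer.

f has no root in that interval.

Evaluate at the endpoints: f(2) = -12, f(4) = -32 — same sign (negative).
The derivative f'(t) = -3t^2 + 8t - 6 is a quadratic with discriminant 8² − 4·(-3)·(-6) = -8 < 0; it never vanishes, so it is always negative (sign of the leading coefficient).
Hence f is strictly decreasing on ℝ, and in particular on [2, 4]. A strictly monotone function with same-sign endpoint values stays negative on the whole interval, so f has no zero in (2, 4).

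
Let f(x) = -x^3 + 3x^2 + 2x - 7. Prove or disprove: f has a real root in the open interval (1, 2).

Such a root exists.

f(1) = -3 and f(2) = 1, which have opposite signs.
f is continuous everywhere (it is a polynomial), in particular on [1, 2].
By the Intermediate Value Theorem f must vanish at some point of (1, 2).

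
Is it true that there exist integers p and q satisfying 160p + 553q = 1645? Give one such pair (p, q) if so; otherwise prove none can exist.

Since gcd(160, 553) = 1, every integer is an integer combination of 160 and 553.
Euclidean algorithm: 553 = 3·160 + 73, 160 = 2·73 + 14, 73 = 5·14 + 3, 14 = 4·3 + 2, 3 = 1·2 + 1, 2 = 2·1 + 0.
Back-substituting, 1 = 3 − 1·2 = 3 − (14 − 4·3) = −14 + 5·3 = −14 + 5·(73 − 5·14) = 5·73 − 26·14 = 5·73 − 26·(160 − 2·73) = −26·160 + 57·73 = −26·160 + 57·(553 − 3·160) = 57·553 − 197·160; that is, 160·(-197) + 553·57 = 1.
Multiplying through by 1645: p = (-197)·1645 = -324065, q = 57·1645 = 93765 is a solution.
Adding 587·553 to p and subtracting 587·160 from q gives the tidier solution (546, -155).
Check: 160·546 + 553·(-155) = 87360 − 85715 = 1645. ✓

p = 546, q = -155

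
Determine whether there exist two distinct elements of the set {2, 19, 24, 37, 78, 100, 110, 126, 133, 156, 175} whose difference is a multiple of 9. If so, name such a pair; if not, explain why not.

Reduce each element mod 9: 2↦2, 19↦1, 24↦6, 37↦1, 78↦6, 100↦1, 110↦2, 126↦0, 133↦7, 156↦3, 175↦4. The residue 2 repeats (at 2 and 110), and 110 − 2 = 108 = 12·9.

2 and 110 are such a pair.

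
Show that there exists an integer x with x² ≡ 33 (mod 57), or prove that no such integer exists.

Since 19 ∣ 57, a solution of x² ≡ 33 (mod 57) would also satisfy x² ≡ 33 ≡ 14 (mod 19).
Computing x² mod 19 for x = 0, 1, …, 9 (enough, by the symmetry x ↦ 19 − x) gives 0, 1, 4, 9, 16, 6, 17, 11, 7, 5.
So the quadratic residues mod 19 are {0, 1, 4, 5, 6, 7, 9, 11, 16, 17}, and 14 is not among them.
Hence no integer x has x² ≡ 33 (mod 57).

There is no such integer.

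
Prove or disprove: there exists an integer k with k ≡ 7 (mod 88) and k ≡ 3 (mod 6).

k = 183

Here gcd(88, 6) = 2, and both 7 and 3 leave remainder 1 mod 2, so the system is consistent.
List candidates k ≡ 7 (mod 88): 7, 95, 183. Modulo 6 these are 1, 5, 3; 183 gives 3 as required.
Check: 183 mod 88 = 7, 183 mod 6 = 3. ✓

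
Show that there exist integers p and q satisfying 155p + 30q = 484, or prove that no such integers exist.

gcd(155, 30) = 5, so every integer of the form 155p + 30q is a multiple of 5.
But 484 is not a multiple of 5 (it leaves remainder 4).
Therefore 155p + 30q = 484 has no solution in integers.

No, no such integers exist.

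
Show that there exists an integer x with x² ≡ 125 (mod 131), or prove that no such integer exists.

x = 16

x = 16 works: 16² = 256, and 256 − 125 = 131 = 1·131.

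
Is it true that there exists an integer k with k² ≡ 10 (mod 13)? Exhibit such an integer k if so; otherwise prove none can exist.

k = 7 works: 7² = 49, and 49 − 10 = 39 = 3·13.

k = 7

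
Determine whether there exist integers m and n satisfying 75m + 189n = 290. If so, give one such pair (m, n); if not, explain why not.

Any value of 75m + 189n is a multiple of gcd(75, 189) = 3.
However 290 leaves remainder 2 on division by 3.
Therefore 75m + 189n = 290 has no solution in integers.

There are no such integers.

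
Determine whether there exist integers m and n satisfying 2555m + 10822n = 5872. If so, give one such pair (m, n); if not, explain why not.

There are no such integers.

Both 2555 and 10822 are divisible by gcd(2555, 10822) = 7, hence so is any combination 2555m + 10822n.
But 5872 = 7·838 + 6, so 7 ∤ 5872.
Therefore 2555m + 10822n = 5872 has no solution in integers.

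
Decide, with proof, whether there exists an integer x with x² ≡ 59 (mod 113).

No, no such integer exists.

Apply Euler's criterion with the prime 113: 59 is a quadratic residue iff 59^56 ≡ 1 (mod 113), and a non-residue iff it is ≡ −1.
Squaring successively (mod 113): 59^2 = 3481 ≡ 91; 59^4 ≡ 91² = 8281 ≡ 32; 59^8 ≡ 32² = 1024 ≡ 7; 59^16 ≡ 7² = 49 ≡ 49; 59^32 ≡ 49² = 2401 ≡ 28.
Since 56 = 32 + 16 + 8, 59^56 ≡ 28 · 49 · 7; multiplying out mod 113: 28·49 = 1372 ≡ 16, then 16·7 = 112 ≡ 112. Thus 59^56 ≡ 112 ≡ −1 (mod 113).
The value −1 means 59 is a non-residue modulo 113, so x² ≡ 59 (mod 113) is impossible.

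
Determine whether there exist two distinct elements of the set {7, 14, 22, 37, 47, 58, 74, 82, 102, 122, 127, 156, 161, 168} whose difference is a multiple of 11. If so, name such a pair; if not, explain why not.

Both 7 and 161 leave remainder 7 on division by 11; their difference 154 = 14·11 is a multiple of 11.

7 and 161 are such a pair.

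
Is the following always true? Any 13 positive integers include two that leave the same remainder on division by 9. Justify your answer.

Partition the integers by their residue mod 9; there are 9 classes.
Placing 13 integers into 9 classes, some class receives at least two — say a and b.
That is, a and b leave the same remainder on division by 9, as claimed.

Yes, this is always true.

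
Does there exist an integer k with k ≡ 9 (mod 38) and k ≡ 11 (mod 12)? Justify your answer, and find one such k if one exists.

k = 47

gcd(38, 12) = 2. A simultaneous solution exists iff 9 ≡ 11 (mod 2); here 9 mod 2 = 1 = 11 mod 2, so it does.
The integers ≡ 9 (mod 38) are 9, 47, …; their remainders mod 12 are 9, 11, so k = 47 is the first that is ≡ 11 (mod 12).
Check: 47 mod 38 = 9, 47 mod 12 = 11. ✓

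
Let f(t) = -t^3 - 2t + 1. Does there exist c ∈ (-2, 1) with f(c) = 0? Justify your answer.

f(-2) = 13 and f(1) = -2, which have opposite signs.
As a polynomial, f is continuous on every closed interval.
So by the Intermediate Value Theorem there is a c strictly between -2 and 1 with f(c) = 0.

Yes, f has a root in the interval.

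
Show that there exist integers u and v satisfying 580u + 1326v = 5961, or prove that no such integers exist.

There are no such integers.

gcd(580, 1326) = 2, so every integer of the form 580u + 1326v is a multiple of 2.
But 5961 = 2·2980 + 1, so 2 ∤ 5961.
Hence no integers u, v satisfy the equation.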